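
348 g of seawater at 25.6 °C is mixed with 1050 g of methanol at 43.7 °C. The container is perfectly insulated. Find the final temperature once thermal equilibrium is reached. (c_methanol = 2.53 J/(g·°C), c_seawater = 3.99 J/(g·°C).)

T_f ≈ 37.5 °C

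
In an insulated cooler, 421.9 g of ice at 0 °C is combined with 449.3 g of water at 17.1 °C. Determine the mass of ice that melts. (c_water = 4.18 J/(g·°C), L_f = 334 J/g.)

m_melted ≈ 96.2 g

Heat available from the water dropping to 0 °C: 449.3×4.18×17.1 = 32115 J.
Melting all 421.9 g of ice would need 421.9×334 = 140915 J.
32115 J < 140915 J, so only part of the ice melts and the system sits at 0 °C.
Mass melted = 32115/334 ≈ 96.15 g.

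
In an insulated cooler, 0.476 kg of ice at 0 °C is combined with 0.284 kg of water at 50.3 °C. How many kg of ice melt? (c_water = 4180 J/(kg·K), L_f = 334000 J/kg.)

Heat available from the water dropping to 0 °C: 0.284×4180×50.3 = 59712 J.
Fully melting the ice requires m_ice L_f = 0.476×334000 = 158984 J.
Since 59712 < 158984 J, not all the ice melts; equilibrium is at 0 °C.
m_melt = 59712 / L_f = 0.1788 kg.

m_melted ≈ 0.179 kg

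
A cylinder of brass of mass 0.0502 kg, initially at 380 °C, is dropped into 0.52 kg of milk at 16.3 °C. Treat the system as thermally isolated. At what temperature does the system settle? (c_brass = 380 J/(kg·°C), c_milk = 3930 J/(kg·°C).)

T_f is the heat-capacity-weighted average of the initial temperatures:
T_f = (19.08*380 + 2043.6*16.3) / (19.08 + 2043.6)
    = 40560 / 2062.7 ≈ 19.66 °C

T_f ≈ 19.7 °C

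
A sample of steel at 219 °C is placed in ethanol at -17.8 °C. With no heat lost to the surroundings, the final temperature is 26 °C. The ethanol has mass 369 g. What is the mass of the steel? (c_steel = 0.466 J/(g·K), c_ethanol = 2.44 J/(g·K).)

Heat lost by the steel = heat gained by the ethanol:
m×0.466×(219 − 26) = 369×2.44×(26 − (-17.8))
89.94 m = 39436  ⇒  m ≈ 438.5 g

m ≈ 438 g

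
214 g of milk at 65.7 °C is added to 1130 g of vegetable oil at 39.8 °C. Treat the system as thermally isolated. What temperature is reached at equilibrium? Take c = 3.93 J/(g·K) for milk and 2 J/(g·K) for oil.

T_f ≈ 46.8 °C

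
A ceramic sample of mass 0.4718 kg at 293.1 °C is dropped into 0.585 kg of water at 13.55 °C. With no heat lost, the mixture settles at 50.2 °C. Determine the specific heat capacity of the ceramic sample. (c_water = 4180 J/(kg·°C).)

c ≈ 782 J/(kg·°C)

m_s c (T_s − T_f) = m_water c_water (T_f − T_0):
0.4718×c×(293.1 − 50.2) = 0.585×4180×(50.2 − 13.55)
114.6 c = 89620  ⇒  c ≈ 782 J/(kg·°C)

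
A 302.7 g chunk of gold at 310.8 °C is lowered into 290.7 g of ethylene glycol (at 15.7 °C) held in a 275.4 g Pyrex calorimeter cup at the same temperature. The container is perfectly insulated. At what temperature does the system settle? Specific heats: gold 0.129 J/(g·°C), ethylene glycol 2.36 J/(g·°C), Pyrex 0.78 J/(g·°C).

T_f ≈ 28.0 °C

Net heat exchanged in the isolated system is zero:
302.7·0.129·(T − 310.8) + 290.7·2.36·(T − 15.7) + 275.4·0.78·(T − 15.7) = 0
39.05(T − 310.8) + 686.05(T − 15.7) + 214.81(T − 15.7) = 0
(39.05 + 686.05 + 214.81) T = 39.05·310.8 + 686.05·15.7 + 214.81·15.7
T ≈ 27.96 °C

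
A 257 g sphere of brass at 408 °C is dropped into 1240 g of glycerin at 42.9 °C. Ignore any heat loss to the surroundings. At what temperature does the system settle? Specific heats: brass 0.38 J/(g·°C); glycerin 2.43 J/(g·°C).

T_f ≈ 54.4 °C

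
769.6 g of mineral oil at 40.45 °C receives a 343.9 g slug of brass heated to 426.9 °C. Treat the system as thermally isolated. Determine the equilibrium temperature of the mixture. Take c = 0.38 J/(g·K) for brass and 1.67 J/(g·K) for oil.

Heat lost by the brass equals heat gained by the oil:
343.9×0.38×(426.9 − T) = 769.6×1.67×(T − 40.45)
130.68(426.9 − T) = 1285.2(T − 40.45)
1415.9 T = 107776  ⇒  T ≈ 76.12 °C

T_f ≈ 76.1 °C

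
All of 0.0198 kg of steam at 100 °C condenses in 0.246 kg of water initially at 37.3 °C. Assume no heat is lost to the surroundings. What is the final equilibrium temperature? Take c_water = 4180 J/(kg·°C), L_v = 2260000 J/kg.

Let T be the final temperature. ΣQ_i = 0:
condense steam: −0.0198×2260000 = −44748
  condensed water 100 °C→T: 82.76(T − 100)
  original water: 1028.3(T − 37.3)
1111 T = 44748 + 8276.4 + 38355 = 91379
T ≈ 82.25 °C — below 100 °C, confirming all the steam condensed.

T_f ≈ 82.2 °C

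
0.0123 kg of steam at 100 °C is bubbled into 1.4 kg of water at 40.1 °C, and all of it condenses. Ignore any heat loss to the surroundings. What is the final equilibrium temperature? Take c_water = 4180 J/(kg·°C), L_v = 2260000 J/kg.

T_f ≈ 45.3 °C

Energy balance with sensible and latent terms:
steam→water at 100 °C releases m L_v = 0.0123×2260000 = 27798; condensate cools 100→T: 0.0123×4180×(T − 100) = 51.41(T − 100); original water: 5852(T − 40.1)
5903.4 T = 27798 + 5141.4 + 234665 = 267605
T ≈ 45.33 °C — below 100 °C, confirming all the steam condensed.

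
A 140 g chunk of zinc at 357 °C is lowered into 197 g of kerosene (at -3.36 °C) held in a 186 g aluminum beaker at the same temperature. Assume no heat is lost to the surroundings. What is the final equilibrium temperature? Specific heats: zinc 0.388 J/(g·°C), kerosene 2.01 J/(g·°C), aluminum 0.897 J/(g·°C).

T_f ≈ 28.4 °C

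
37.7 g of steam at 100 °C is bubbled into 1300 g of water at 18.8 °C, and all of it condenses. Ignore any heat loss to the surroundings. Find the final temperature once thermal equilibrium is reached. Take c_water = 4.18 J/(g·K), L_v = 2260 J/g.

Setting the total heat transfer to zero:
steam→water at 100 °C releases m L_v = 37.7·2260 = 85202; condensed water 100 °C→T: 157.59(T − 100); original water: 5434(T − 18.8)
5591.6 T = 85202 + 15759 + 102159 = 203120
T ≈ 36.33 °C — below 100 °C, confirming all the steam condensed.

T_f ≈ 36.3 °C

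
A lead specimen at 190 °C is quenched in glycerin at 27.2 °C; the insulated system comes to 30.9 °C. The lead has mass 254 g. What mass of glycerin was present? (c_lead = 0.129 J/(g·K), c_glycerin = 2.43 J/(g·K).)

m ≈ 580 g

Let T be the final temperature. ΣQ_i = 0:
254·0.129·(30.9 − 190) + m·2.43·(30.9 − 27.2) = 0
8.991 m = 5213.1
m = 5213.1/8.991 ≈ 579.8 g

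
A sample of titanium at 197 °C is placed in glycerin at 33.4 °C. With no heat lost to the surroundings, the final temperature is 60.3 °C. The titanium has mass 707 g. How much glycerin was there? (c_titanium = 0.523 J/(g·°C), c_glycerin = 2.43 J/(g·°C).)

m ≈ 773 g

Heat gained plus heat lost sum to zero:
707×0.523×(60.3 − 197) + m×2.43×(60.3 − 33.4) = 0
65.37 m = 50546
m = 50546/65.37 ≈ 773.3 g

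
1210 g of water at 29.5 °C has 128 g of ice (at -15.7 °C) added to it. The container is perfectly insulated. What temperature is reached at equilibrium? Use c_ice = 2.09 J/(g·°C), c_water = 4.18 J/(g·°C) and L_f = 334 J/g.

T_f ≈ 18.3 °C

Heat gained plus heat lost sum to zero:
ice -15.7→0 °C: 128×2.09×15.7 = 4200.1; fusion: m_ice L_f = 128×334 = 42752; meltwater 0→T: 128×4.18×T = 535.04 T; water: 5057.8(T − 29.5)
5592.8 T = 149205 − 46952 = 102253
T ≈ 18.28 °C (positive, so assuming full melt was valid).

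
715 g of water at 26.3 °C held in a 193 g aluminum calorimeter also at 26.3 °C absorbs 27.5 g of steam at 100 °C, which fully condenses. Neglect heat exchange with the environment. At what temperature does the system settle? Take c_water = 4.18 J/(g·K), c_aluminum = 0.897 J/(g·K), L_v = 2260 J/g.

T_f ≈ 47.9 °C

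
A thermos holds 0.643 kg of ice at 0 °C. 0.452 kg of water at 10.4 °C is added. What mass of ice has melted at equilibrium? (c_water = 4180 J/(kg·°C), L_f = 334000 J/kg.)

Water can give up m c ΔT = 0.452×4180×10.4 = 19649 J before reaching 0 °C.
Fully melting the ice requires m_ice L_f = 0.643×334000 = 214762 J.
That's not enough to melt it all — equilibrium is at 0 °C with ice remaining.
Mass melted = 19649/334000 ≈ 0.05883 kg.

m_melted ≈ 0.0588 kg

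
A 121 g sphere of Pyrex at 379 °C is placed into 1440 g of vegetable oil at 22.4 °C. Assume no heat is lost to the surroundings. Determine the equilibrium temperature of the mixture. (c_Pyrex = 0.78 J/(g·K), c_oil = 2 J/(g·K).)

T_f ≈ 33.7 °C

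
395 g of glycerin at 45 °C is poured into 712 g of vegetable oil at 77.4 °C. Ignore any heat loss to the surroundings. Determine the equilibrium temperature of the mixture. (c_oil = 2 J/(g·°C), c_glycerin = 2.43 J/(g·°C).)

Heat lost by the oil equals heat gained by the glycerin:
712×2×(77.4 − T) = 395×2.43×(T − 45)
1424(77.4 − T) = 959.85(T − 45)
2383.8 T = 153411  ⇒  T ≈ 64.35 °C

T_f ≈ 64.4 °C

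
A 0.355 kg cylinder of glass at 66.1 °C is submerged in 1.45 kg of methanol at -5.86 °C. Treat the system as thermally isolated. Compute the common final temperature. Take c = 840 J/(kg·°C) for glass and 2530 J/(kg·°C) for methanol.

T_f ≈ -0.5 °C

Taking heat into each body as positive, Σ m c ΔT = 0:
0.355*840*(T − 66.1) + 1.45*2530*(T − (-5.86)) = 0
298.2(T − 66.1) + 3668.5(T − (-5.86)) = 0
3966.7 T = -1786.4
T = -1786.4 / 3966.7 = -0.45 °C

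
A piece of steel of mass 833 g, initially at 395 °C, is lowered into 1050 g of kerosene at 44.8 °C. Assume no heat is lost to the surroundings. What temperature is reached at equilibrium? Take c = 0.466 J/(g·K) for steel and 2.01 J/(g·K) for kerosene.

Conservation of energy gives ΣQ = 0:
833×0.466×(T − 395) + 1050×2.01×(T − 44.8) = 0
(388.18 + 2110.5) T = 388.18×395 + 2110.5×44.8
T = 247881 / 2498.7 = 99.2 °C

T_f ≈ 99.2 °C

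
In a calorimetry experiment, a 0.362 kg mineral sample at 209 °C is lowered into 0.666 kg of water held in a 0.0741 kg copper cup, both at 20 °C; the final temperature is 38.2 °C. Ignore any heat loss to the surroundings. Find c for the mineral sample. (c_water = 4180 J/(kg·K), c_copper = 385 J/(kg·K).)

c ≈ 828 J/(kg·K)

Energy conservation, ΣQ = 0:
0.362×c×(38.2 − 209) + 0.666×4180×(38.2 − 20) + 0.0741×385×(38.2 − 20) = 0
-61.83 c = -51186
c = -51186/-61.83 ≈ 827.9 J/(kg·K)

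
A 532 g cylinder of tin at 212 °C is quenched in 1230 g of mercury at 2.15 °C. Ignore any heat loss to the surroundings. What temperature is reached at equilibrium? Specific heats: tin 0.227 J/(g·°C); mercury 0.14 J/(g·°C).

T_f ≈ 88.7 °C

T_f = Σ m_i c_i T_i / Σ m_i c_i:
T_f = (120.76·212 + 172.2·2.15) / (120.76 + 172.2)
    = 25972 / 292.96 ≈ 88.65 °C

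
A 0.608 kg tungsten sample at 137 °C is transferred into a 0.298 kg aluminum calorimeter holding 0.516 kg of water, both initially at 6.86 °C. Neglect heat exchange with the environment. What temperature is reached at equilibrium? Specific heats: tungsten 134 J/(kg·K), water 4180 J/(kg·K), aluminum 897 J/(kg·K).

T_f ≈ 11.1 °C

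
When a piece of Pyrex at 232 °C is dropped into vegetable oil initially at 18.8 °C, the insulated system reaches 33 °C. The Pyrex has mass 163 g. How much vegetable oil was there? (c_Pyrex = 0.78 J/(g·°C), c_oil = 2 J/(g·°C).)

Heat gained plus heat lost sum to zero:
163·0.78·(33 − 232) + m·2·(33 − 18.8) = 0
28.4 m = 25301
m = 25301/28.4 ≈ 890.9 g

m ≈ 891 g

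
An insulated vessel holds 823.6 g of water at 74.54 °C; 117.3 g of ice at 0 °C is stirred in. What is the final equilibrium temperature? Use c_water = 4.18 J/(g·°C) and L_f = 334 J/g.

Let T be the final temperature. ΣQ_i = 0:
fusion: m_ice L_f = 117.3·334 = 39178
  warm the meltwater: 490.31 T
  water cools: 823.6·4.18·(T − 74.54) = 3442.6(T − 74.54)
3933 T = 256615 − 39178 = 217437
T ≈ 55.29 °C. Since T > 0 °C, the all-ice-melts assumption holds.

T_f ≈ 55.3 °C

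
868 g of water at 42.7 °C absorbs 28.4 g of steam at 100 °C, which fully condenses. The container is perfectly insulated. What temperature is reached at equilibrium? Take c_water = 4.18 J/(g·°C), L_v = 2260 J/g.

T_f ≈ 61.6 °C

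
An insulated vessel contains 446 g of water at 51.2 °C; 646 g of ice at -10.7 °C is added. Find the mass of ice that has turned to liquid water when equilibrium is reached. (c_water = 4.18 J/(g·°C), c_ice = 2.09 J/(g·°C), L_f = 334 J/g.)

m_melted ≈ 243 g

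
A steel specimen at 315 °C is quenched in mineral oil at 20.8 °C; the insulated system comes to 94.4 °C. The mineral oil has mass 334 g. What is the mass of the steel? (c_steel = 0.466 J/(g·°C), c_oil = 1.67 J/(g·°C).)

m ≈ 399 g

Net heat exchanged in the isolated system is zero:
m×0.466×(94.4 − 315) + 334×1.67×(94.4 − 20.8) = 0
-102.8 m = -41053
m = -41053/-102.8 ≈ 399.3 g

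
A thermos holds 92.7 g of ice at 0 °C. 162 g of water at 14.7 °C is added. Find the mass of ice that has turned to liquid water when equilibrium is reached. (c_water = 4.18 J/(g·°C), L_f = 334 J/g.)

m_melted ≈ 29.8 g

Heat available from the water dropping to 0 °C: 162×4.18×14.7 = 9954.3 J.
Melting all 92.7 g of ice would need 92.7×334 = 30962 J.
That's not enough to melt it all — equilibrium is at 0 °C with ice remaining.
Mass melted = 9954.3/334 ≈ 29.8 g.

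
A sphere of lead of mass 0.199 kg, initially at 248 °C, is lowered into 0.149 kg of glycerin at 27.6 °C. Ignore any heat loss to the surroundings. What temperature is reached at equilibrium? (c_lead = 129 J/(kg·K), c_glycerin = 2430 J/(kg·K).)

T_f ≈ 42.2 °C

Conservation of energy gives ΣQ = 0:
0.199*129*(T − 248) + 0.149*2430*(T − 27.6) = 0
25.67(T − 248) + 362.07(T − 27.6) = 0
(25.67 + 362.07) T = 25.67*248 + 362.07*27.6
T ≈ 42.19 °C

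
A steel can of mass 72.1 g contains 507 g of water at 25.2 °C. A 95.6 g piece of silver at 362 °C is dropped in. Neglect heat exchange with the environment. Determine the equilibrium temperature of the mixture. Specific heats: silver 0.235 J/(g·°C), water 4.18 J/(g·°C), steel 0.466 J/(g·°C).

Heat gained plus heat lost sum to zero:
95.6·0.235·(T − 362) + 507·4.18·(T − 25.2) + 72.1·0.466·(T − 25.2) = 0
2175.3 T = 62385
T ≈ 28.68 °C

T_f ≈ 28.7 °C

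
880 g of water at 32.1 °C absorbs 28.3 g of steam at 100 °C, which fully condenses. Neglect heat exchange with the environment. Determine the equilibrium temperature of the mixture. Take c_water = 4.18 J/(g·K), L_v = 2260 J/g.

Energy balance with sensible and latent terms:
condense steam: −28.3·2260 = −63958
  condensate cools 100→T: 28.3·4.18·(T − 100) = 118.29(T − 100)
  original water: 3678.4(T − 32.1)
3796.7 T = 63958 + 11829 + 118077 = 193864
T ≈ 51.06 °C — below 100 °C, confirming all the steam condensed.

T_f ≈ 51.1 °C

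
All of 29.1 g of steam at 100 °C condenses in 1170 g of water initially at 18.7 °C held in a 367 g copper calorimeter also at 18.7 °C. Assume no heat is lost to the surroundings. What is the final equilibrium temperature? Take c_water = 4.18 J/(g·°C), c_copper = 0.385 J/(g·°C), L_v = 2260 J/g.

T_f ≈ 33.4 °C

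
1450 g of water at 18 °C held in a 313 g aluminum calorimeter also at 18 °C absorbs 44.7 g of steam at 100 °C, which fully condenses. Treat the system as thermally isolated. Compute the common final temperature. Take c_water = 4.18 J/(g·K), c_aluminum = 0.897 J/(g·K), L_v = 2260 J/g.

T_f ≈ 35.8 °C

Heat gained plus heat lost sum to zero:
condense steam: −44.7·2260 = −101022
  condensed water 100 °C→T: 186.85(T − 100)
  original water: 6061(T − 18)
  aluminum cup: 313·0.897·(T − 18) = 280.76(T − 18)
6528.6 T = 101022 + 18685 + 114152 = 233858
T ≈ 35.82 °C (< 100 °C, so full condensation is consistent).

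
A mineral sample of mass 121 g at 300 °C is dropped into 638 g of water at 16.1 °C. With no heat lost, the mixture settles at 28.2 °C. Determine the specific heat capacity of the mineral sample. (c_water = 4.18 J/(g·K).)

Energy conservation, ΣQ = 0:
121·c·(28.2 − 300) + 638·4.18·(28.2 − 16.1) = 0
-32888 c = -32269
c = -32269/-32888 ≈ 0.9812 J/(g·K)

c ≈ 0.981 J/(g·K)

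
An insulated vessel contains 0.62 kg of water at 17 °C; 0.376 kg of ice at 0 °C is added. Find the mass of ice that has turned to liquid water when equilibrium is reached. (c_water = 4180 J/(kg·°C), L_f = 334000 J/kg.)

Cooling the water to 0 °C releases 0.62·4180·17 = 44057 J.
To melt every bit of ice: 0.376·334000 = 125584 J.
44057 J < 125584 J, so only part of the ice melts and the system sits at 0 °C.
m_melted·334000 = 44057  ⇒  m_melted ≈ 0.1319 kg.

m_melted ≈ 0.132 kg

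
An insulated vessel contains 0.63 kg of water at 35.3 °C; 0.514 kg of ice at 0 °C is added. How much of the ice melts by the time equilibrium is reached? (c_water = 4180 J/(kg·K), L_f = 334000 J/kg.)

m_melted ≈ 0.278 kg

Water can give up m c ΔT = 0.63·4180·35.3 = 92959 J before reaching 0 °C.
Fully melting the ice requires m_ice L_f = 0.514·334000 = 171676 J.
Since 92959 < 171676 J, not all the ice melts; equilibrium is at 0 °C.
Mass melted = 92959/334000 ≈ 0.2783 kg.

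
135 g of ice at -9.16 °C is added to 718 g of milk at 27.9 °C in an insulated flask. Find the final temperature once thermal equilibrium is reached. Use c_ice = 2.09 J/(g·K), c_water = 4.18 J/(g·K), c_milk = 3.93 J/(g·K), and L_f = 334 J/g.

T_f ≈ 9.2 °C

Net heat exchanged in the isolated system is zero:
warm ice to 0 °C: 135×2.09×(0 − (-9.16)) = 2584.5; fusion: m_ice L_f = 135×334 = 45090; meltwater 0→T: 135×4.18×T = 564.3 T; milk: 2821.7(T − 27.9)
3386 T = 78727 − 47674 = 31052
T ≈ 9.17 °C (positive, so assuming full melt was valid).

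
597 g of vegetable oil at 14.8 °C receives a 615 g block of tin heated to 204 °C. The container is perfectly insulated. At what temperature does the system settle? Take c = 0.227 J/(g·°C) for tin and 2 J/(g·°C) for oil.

T_f = Σ m_i c_i T_i / Σ m_i c_i:
T_f = (139.61·204 + 1194·14.8) / (139.61 + 1194)
    = 46151 / 1333.6 ≈ 34.61 °C

T_f ≈ 34.6 °C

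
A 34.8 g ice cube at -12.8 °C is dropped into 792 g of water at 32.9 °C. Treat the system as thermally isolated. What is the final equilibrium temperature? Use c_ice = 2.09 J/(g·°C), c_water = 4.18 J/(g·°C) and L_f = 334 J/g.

Sum of m c ΔT and latent-heat terms is zero:
warm ice to 0 °C: 34.8×2.09×(0 − (-12.8)) = 930.97; fusion: m_ice L_f = 34.8×334 = 11623; meltwater 0→T: 34.8×4.18×T = 145.46 T; water: 3310.6(T − 32.9)
3456 T = 108917 − 12554 = 96363
T ≈ 27.88 °C. Since T > 0 °C, the all-ice-melts assumption holds.

T_f ≈ 27.9 °C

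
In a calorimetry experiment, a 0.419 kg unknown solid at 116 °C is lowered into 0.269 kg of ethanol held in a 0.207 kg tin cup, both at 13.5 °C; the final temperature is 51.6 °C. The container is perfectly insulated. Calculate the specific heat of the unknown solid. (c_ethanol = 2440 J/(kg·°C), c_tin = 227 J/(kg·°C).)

c ≈ 993 J/(kg·°C)

Heat gained plus heat lost sum to zero:
0.419·c·(51.6 − 116) + 0.269·2440·(51.6 − 13.5) + 0.207·227·(51.6 − 13.5) = 0
-26.98 c = -26798
c = -26798/-26.98 ≈ 993.1 J/(kg·°C)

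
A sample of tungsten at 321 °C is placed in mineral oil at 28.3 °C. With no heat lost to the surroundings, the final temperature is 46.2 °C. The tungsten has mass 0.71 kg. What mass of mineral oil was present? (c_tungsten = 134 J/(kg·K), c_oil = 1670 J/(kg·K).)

m ≈ 0.875 kg

Setting the total heat transfer to zero:
0.71×134×(46.2 − 321) + m×1670×(46.2 − 28.3) = 0
29893 m = 26144
m = 26144/29893 ≈ 0.8746 kg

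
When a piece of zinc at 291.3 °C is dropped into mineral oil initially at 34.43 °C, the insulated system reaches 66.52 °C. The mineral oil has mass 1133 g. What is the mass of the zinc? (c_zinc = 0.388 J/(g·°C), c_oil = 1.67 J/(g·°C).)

m ≈ 696 g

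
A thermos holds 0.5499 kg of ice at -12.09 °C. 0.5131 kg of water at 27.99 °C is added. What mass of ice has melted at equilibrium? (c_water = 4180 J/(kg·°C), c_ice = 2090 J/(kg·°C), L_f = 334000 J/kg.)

m_melted ≈ 0.138 kg

Cooling the water to 0 °C releases 0.5131·4180·27.99 = 60032 J.
Of that, 0.5499·2090·12.09 = 13895 J goes to bring the ice to 0 °C, leaving 46137 J.
To melt every bit of ice: 0.5499·334000 = 183667 J.
Since 46137 < 183667 J, not all the ice melts; equilibrium is at 0 °C.
m_melted·334000 = 46137  ⇒  m_melted ≈ 0.1381 kg.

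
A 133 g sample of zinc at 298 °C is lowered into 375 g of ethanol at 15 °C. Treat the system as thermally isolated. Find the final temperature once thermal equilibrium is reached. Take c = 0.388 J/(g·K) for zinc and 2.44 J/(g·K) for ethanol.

T_f = Σ m_i c_i T_i / Σ m_i c_i:
T_f = (51.6×298 + 915×15) / (51.6 + 915)
    = 29103 / 966.6 ≈ 30.11 °C

T_f ≈ 30.1 °C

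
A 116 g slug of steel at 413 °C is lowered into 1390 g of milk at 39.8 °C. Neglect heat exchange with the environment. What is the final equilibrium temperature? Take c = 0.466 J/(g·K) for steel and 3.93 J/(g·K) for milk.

T_f ≈ 43.5 °C

T_f is the heat-capacity-weighted average of the initial temperatures:
T_f = (54.06×413 + 5462.7×39.8) / (54.06 + 5462.7)
    = 239741 / 5516.8 ≈ 43.46 °C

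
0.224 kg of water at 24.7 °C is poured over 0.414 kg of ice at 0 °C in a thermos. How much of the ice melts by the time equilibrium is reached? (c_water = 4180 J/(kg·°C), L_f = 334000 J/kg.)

m_melted ≈ 0.0692 kg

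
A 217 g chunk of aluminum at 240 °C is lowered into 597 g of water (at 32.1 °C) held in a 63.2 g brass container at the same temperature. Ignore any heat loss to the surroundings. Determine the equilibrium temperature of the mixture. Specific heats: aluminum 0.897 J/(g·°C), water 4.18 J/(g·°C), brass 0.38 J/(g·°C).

Let T be the final temperature. ΣQ_i = 0:
217×0.897×(T − 240) + 597×4.18×(T − 32.1) + 63.2×0.38×(T − 32.1) = 0
2714.1 T = 127591
T = 127591 / 2714.1 = 47 °C

T_f ≈ 47.0 °C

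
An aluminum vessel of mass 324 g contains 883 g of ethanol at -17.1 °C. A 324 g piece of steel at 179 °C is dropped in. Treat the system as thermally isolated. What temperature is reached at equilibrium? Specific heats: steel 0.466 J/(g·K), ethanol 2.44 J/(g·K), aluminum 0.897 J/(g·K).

T_f ≈ -5.7 °C

T_f is the heat-capacity-weighted average of the initial temperatures:
T_f = (150.98·179 + 2154.5·(-17.1) + 290.63·(-17.1)) / (150.98 + 2154.5 + 290.63)
    = -14786 / 2596.1 ≈ -5.70 °C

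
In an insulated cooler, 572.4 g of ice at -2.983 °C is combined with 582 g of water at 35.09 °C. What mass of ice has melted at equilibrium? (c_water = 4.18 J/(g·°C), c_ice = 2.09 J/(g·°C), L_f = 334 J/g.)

m_melted ≈ 245 g

Water can give up m c ΔT = 582×4.18×35.09 = 85366 J before reaching 0 °C.
Warming the ice to 0 °C takes 572.4×2.09×2.983 = 3568.6 J, leaving 81797 J for melting.
Fully melting the ice requires m_ice L_f = 572.4×334 = 191182 J.
Since 81797 < 191182 J, not all the ice melts; equilibrium is at 0 °C.
m_melt = 81797 / L_f = 244.9 g.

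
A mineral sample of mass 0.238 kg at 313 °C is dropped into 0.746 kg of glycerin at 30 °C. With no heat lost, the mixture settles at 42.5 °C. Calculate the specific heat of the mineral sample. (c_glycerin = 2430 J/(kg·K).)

Heat lost by the mineral sample = heat gained by the glycerin:
0.238×c×(313 − 42.5) = 0.746×2430×(42.5 − 30)
64.38 c = 22660  ⇒  c ≈ 352 J/(kg·K)

c ≈ 352 J/(kg·K)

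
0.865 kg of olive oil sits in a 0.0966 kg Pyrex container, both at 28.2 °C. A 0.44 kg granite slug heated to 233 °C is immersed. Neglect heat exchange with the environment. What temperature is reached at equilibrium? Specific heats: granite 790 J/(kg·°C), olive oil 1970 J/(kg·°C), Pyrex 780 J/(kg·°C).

With ΣQ=0 the equilibrium temperature is the m·c-weighted mean:
T_f = (347.6*233 + 1704*28.2 + 75.35*28.2) / (347.6 + 1704 + 75.35)
    = 131170 / 2127 ≈ 61.67 °C

T_f ≈ 61.7 °C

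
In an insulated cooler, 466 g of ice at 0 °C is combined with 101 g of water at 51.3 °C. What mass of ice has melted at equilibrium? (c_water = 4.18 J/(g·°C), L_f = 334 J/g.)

m_melted ≈ 64.8 g

Cooling the water to 0 °C releases 101×4.18×51.3 = 21658 J.
To melt every bit of ice: 466×334 = 155644 J.
21658 J < 155644 J, so only part of the ice melts and the system sits at 0 °C.
m_melted×334 = 21658  ⇒  m_melted ≈ 64.84 g.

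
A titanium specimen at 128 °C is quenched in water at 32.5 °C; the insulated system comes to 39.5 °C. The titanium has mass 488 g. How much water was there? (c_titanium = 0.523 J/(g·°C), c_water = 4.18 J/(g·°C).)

Net heat exchanged in the isolated system is zero:
488·0.523·(39.5 − 128) + m·4.18·(39.5 − 32.5) = 0
29.26 m = 22587
m = 22587/29.26 ≈ 772 g

m ≈ 772 g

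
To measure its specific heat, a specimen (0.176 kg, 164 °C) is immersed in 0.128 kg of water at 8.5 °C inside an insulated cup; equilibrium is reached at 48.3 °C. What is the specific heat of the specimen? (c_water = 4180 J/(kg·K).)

m_s c (T_s − T_f) = m_water c_water (T_f − T_0):
0.176·c·(164 − 48.3) = 0.128·4180·(48.3 − 8.5)
20.36 c = 21295  ⇒  c ≈ 1046 J/(kg·K)

c ≈ 1050 J/(kg·K)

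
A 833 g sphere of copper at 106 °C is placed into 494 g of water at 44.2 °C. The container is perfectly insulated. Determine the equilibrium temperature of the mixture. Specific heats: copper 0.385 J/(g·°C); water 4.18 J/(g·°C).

Setting the total heat transfer to zero:
833·0.385·(T − 106) + 494·4.18·(T − 44.2) = 0
320.7(T − 106) + 2064.9(T − 44.2) = 0
(320.7 + 2064.9) T = 320.7·106 + 2064.9·44.2
T = 125264/2385.6 ≈ 52.51 °C

T_f ≈ 52.5 °C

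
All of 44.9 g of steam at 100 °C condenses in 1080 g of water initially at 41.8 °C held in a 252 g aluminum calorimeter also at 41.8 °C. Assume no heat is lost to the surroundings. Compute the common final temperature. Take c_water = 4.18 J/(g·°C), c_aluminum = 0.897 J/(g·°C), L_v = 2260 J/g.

Heat gained plus heat lost sum to zero:
condense steam: −44.9×2260 = −101474
  condensate cools 100→T: 44.9×4.18×(T − 100) = 187.68(T − 100)
  original water: 4514.4(T − 41.8)
  aluminum cup: 252×0.897×(T − 41.8) = 226.04(T − 41.8)
4928.1 T = 101474 + 18768 + 198151 = 318393
T ≈ 64.61 °C, under the boiling point, so the assumption holds.

T_f ≈ 64.6 °C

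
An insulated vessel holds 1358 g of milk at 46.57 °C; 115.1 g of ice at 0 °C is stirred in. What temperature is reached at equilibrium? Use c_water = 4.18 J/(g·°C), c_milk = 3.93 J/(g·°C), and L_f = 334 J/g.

Taking heat into each body as positive, Σ m c ΔT = 0:
fusion: m_ice L_f = 115.1×334 = 38443
  meltwater 0→T: 115.1×4.18×T = 481.12 T
  milk: 5336.9(T − 46.57)
5818.1 T = 248541 − 38443 = 210098
T ≈ 36.11 °C — above 0 °C, consistent with complete melting.

T_f ≈ 36.1 °C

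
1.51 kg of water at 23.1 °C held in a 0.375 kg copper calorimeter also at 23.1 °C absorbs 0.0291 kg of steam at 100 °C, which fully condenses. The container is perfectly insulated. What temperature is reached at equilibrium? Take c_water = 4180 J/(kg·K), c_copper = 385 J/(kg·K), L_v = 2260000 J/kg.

Sum of m c ΔT and latent-heat terms is zero:
latent heat released on condensation: 0.0291×2260000 = 65766; condensate cools 100→T: 0.0291×4180×(T − 100) = 121.64(T − 100); original water: 6311.8(T − 23.1); copper cup: 0.375×385×(T − 23.1) = 144.38(T − 23.1)
6577.8 T = 65766 + 12164 + 149138 = 227067
T ≈ 34.52 °C, under the boiling point, so the assumption holds.

T_f ≈ 34.5 °C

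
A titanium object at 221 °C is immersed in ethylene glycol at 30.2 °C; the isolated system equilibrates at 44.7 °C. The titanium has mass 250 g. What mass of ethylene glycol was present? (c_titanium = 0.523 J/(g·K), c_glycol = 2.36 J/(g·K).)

m ≈ 674 g

Setting the total heat transfer to zero:
250×0.523×(44.7 − 221) + m×2.36×(44.7 − 30.2) = 0
34.22 m = 23051
m = 23051/34.22 ≈ 673.6 g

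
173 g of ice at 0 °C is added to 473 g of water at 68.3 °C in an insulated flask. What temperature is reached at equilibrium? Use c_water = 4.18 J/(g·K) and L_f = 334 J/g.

T_f ≈ 28.6 °C

Energy conservation, ΣQ = 0:
fusion: m_ice L_f = 173×334 = 57782
  warm the meltwater: 723.14 T
  water: 1977.1(T − 68.3)
2700.3 T = 135039 − 57782 = 77257
T ≈ 28.61 °C (positive, so assuming full melt was valid).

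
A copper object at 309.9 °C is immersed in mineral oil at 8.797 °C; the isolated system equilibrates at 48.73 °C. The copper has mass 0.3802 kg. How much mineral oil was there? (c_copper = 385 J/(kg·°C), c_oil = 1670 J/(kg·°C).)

m ≈ 0.573 kg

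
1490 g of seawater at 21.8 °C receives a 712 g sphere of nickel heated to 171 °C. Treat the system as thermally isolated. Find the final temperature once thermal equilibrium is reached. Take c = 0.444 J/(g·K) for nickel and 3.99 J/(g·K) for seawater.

T_f ≈ 29.3 °C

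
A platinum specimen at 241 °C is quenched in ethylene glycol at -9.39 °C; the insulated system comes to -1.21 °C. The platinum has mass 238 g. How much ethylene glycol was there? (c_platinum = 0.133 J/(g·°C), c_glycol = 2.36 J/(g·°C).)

m ≈ 397 g

|Q_platinum| = |Q_glycol|:
238×0.133×(241 − -1.21) = m×2.36×(-1.21 − (-9.39))
19.3 m = 7666.9  ⇒  m ≈ 397.2 g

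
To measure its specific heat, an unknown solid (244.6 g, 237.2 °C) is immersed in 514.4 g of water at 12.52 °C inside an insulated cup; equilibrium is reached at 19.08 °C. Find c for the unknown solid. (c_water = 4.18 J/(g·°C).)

Heat lost by the unknown solid = heat gained by the water:
244.6·c·(237.2 − 19.08) = 514.4·4.18·(19.08 − 12.52)
53352 c = 14105  ⇒  c ≈ 0.2644 J/(g·°C)

c ≈ 0.264 J/(g·°C)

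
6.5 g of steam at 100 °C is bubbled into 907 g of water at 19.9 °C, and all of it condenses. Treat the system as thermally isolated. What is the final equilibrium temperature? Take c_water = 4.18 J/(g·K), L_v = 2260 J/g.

T_f ≈ 24.3 °C

Conservation of energy gives ΣQ = 0:
condense steam: −6.5×2260 = −14690
  condensed water 100 °C→T: 27.17(T − 100)
  original water: 3791.3(T − 19.9)
3818.4 T = 14690 + 2717 + 75446 = 92853
T ≈ 24.32 °C, under the boiling point, so the assumption holds.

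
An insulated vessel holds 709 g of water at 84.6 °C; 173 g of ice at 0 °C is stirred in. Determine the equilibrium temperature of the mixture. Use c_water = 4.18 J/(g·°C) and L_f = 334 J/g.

T_f ≈ 52.3 °C

Conservation of energy gives ΣQ = 0:
latent heat to melt: 173×334 = 57782; warm the meltwater: 723.14 T; water cools: 709×4.18×(T − 84.6) = 2963.6(T − 84.6)
3686.8 T = 250722 − 57782 = 192940
T ≈ 52.33 °C. Since T > 0 °C, the all-ice-melts assumption holds.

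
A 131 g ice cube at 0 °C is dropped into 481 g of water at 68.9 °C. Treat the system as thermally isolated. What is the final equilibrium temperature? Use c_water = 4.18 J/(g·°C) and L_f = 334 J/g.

T_f ≈ 37.0 °C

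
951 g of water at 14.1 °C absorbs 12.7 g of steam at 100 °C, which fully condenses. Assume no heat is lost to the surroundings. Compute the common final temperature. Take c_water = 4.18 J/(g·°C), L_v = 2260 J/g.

T_f ≈ 22.4 °C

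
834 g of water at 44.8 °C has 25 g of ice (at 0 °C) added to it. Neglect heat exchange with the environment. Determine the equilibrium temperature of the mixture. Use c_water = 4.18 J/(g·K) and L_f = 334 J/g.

T_f ≈ 41.2 °C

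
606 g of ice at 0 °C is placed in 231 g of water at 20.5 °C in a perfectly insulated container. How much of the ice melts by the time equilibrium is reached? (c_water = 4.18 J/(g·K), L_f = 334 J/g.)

m_melted ≈ 59.3 g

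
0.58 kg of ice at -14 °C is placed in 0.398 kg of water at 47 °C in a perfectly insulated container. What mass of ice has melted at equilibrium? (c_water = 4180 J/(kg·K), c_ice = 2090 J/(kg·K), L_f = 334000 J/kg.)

m_melted ≈ 0.183 kg

Water can give up m c ΔT = 0.398·4180·47 = 78191 J before reaching 0 °C.
Of that, 0.58·2090·14 = 16971 J goes to bring the ice to 0 °C, leaving 61220 J.
Melting all 0.58 kg of ice would need 0.58·334000 = 193720 J.
That's not enough to melt it all — equilibrium is at 0 °C with ice remaining.
m_melted·334000 = 61220  ⇒  m_melted ≈ 0.1833 kg.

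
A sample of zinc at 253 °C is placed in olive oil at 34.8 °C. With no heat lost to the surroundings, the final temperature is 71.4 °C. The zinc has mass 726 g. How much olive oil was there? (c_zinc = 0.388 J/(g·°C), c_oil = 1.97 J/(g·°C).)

m ≈ 709 g

Setting the total heat transfer to zero:
726×0.388×(71.4 − 253) + m×1.97×(71.4 − 34.8) = 0
72.1 m = 51155
m = 51155/72.1 ≈ 709.5 g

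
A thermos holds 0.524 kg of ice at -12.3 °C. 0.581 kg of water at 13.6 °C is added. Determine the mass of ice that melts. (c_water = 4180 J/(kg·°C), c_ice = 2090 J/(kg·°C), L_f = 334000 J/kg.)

m_melted ≈ 0.0586 kg

Water can give up m c ΔT = 0.581×4180×13.6 = 33029 J before reaching 0 °C.
Of that, 0.524×2090×12.3 = 13470 J goes to bring the ice to 0 °C, leaving 19558 J.
To melt every bit of ice: 0.524×334000 = 175016 J.
That's not enough to melt it all — equilibrium is at 0 °C with ice remaining.
Mass melted = 19558/334000 ≈ 0.05856 kg.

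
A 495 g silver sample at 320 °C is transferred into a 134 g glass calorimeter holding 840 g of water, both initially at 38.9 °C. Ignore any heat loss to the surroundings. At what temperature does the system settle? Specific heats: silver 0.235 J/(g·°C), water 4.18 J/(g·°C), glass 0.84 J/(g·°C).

Let T be the final temperature. ΣQ_i = 0:
495·0.235·(T − 320) + 840·4.18·(T − 38.9) + 134·0.84·(T − 38.9) = 0
116.32(T − 320) + 3511.2(T − 38.9) + 112.56(T − 38.9) = 0
(116.32 + 3511.2 + 112.56) T = 116.32·320 + 3511.2·38.9 + 112.56·38.9
T ≈ 47.64 °C

T_f ≈ 47.6 °C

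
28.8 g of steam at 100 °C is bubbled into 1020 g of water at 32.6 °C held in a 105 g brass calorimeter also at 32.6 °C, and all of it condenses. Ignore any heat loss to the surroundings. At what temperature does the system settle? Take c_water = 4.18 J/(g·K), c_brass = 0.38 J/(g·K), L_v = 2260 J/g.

T_f ≈ 49.1 °C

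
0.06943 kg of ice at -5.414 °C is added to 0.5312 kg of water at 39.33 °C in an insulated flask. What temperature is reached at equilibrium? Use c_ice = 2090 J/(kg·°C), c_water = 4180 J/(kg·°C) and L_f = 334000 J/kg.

T_f ≈ 25.2 °C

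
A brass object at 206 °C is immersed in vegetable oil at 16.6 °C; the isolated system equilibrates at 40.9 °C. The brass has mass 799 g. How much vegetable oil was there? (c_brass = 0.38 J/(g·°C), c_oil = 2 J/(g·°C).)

Heat lost by the brass = heat gained by the oil:
799·0.38·(206 − 40.9) = m·2·(40.9 − 16.6)
48.6 m = 50128  ⇒  m ≈ 1031 g

m ≈ 1030 g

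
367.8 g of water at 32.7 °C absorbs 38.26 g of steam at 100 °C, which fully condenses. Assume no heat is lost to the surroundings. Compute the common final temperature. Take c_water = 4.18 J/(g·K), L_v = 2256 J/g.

Taking heat into each body as positive, Σ m c ΔT = 0:
latent heat released on condensation: 38.26×2256 = 86315; condensate cools 100→T: 38.26×4.18×(T − 100) = 159.93(T − 100); water warms: 367.8×4.18×(T − 32.7) = 1537.4(T − 32.7)
1697.3 T = 86315 + 15993 + 50273 = 152580
T ≈ 89.89 °C (< 100 °C, so full condensation is consistent).

T_f ≈ 89.9 °C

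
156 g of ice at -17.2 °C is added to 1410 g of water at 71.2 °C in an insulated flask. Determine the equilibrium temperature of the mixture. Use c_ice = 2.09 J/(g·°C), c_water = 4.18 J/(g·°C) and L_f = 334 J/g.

T_f ≈ 55.3 °C

Setting the total heat transfer to zero:
warm ice to 0 °C: 156×2.09×(0 − (-17.2)) = 5607.9; latent heat to melt: 156×334 = 52104; warm the meltwater: 652.08 T; water: 5893.8(T − 71.2)
6545.9 T = 419639 − 57712 = 361927
T ≈ 55.29 °C (positive, so assuming full melt was valid).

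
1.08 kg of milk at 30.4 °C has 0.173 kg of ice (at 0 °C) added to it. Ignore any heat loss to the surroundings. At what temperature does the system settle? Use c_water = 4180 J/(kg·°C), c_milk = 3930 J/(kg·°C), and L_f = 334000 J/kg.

Sum of m c ΔT and latent-heat terms is zero:
latent heat to melt: 0.173·334000 = 57782; warm the meltwater: 723.14 T; milk cools: 1.08·3930·(T − 30.4) = 4244.4(T − 30.4)
4967.5 T = 129030 − 57782 = 71248
T ≈ 14.34 °C. Since T > 0 °C, the all-ice-melts assumption holds.

T_f ≈ 14.3 °C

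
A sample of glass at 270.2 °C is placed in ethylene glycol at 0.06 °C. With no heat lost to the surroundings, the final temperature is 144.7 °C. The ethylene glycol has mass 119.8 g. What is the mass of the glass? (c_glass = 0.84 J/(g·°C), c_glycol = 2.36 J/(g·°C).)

m ≈ 388 g

Heat lost by the glass = heat gained by the glycol:
m·0.84·(270.2 − 144.7) = 119.8·2.36·(144.7 − 0.06)
105.42 m = 40894  ⇒  m ≈ 387.9 g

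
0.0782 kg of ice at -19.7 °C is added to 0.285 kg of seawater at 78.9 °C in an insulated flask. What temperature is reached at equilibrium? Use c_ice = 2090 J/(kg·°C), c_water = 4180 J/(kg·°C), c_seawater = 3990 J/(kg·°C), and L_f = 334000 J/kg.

T_f ≈ 41.2 °C

Energy conservation, ΣQ = 0:
warm ice to 0 °C: 0.0782×2090×(0 − (-19.7)) = 3219.7
  latent heat to melt: 0.0782×334000 = 26119
  warm the meltwater: 326.88 T
  seawater cools: 0.285×3990×(T − 78.9) = 1137.1(T − 78.9)
1464 T = 89721 − 29339 = 60383
T ≈ 41.24 °C. Since T > 0 °C, the all-ice-melts assumption holds.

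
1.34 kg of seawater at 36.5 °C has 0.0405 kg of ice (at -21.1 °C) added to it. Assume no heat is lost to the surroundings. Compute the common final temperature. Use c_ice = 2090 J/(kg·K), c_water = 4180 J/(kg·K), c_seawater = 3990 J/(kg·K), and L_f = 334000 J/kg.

T_f ≈ 32.6 °C

Heat gained plus heat lost sum to zero:
ice -21.1→0 °C: 0.0405·2090·21.1 = 1786; fusion: m_ice L_f = 0.0405·334000 = 13527; meltwater 0→T: 0.0405·4180·T = 169.29 T; seawater: 5346.6(T − 36.5)
5515.9 T = 195151 − 15313 = 179838
T ≈ 32.60 °C (positive, so assuming full melt was valid).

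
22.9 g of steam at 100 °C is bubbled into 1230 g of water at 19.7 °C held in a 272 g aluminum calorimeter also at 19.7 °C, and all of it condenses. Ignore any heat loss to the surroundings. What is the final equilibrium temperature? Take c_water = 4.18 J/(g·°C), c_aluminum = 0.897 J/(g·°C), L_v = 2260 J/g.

Taking heat into each body as positive, Σ m c ΔT = 0:
condense steam: −22.9·2260 = −51754; condensed water 100 °C→T: 95.72(T − 100); water warms: 1230·4.18·(T − 19.7) = 5141.4(T − 19.7); cup: 243.98(T − 19.7)
5481.1 T = 51754 + 9572.2 + 106092 = 167418
T ≈ 30.54 °C — below 100 °C, confirming all the steam condensed.

T_f ≈ 30.5 °C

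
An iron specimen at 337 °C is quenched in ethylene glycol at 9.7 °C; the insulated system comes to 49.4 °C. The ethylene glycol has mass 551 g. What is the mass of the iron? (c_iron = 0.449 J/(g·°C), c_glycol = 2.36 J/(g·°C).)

m ≈ 400 g

Taking heat into each body as positive, Σ m c ΔT = 0:
m·0.449·(49.4 − 337) + 551·2.36·(49.4 − 9.7) = 0
-129.13 m = -51624
m = -51624/-129.13 ≈ 399.8 g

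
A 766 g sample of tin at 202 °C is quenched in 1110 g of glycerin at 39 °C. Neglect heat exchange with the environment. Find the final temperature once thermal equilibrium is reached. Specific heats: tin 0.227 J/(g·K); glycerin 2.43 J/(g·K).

Let T be the final temperature. ΣQ_i = 0:
766·0.227·(T − 202) + 1110·2.43·(T − 39) = 0
(173.88 + 2697.3) T = 173.88·202 + 2697.3·39
T = 140319/2871.2 ≈ 48.87 °C

T_f ≈ 48.9 °C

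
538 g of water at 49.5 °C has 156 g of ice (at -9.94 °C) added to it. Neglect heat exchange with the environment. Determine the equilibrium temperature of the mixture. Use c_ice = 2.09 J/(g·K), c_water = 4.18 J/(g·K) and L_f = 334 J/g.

Energy conservation, ΣQ = 0:
ice -9.94→0 °C: 156·2.09·9.94 = 3240.8
  latent heat to melt: 156·334 = 52104
  warm the meltwater: 652.08 T
  water cools: 538·4.18·(T − 49.5) = 2248.8(T − 49.5)
2900.9 T = 111318 − 55345 = 55973
T ≈ 19.29 °C (positive, so assuming full melt was valid).

T_f ≈ 19.3 °C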